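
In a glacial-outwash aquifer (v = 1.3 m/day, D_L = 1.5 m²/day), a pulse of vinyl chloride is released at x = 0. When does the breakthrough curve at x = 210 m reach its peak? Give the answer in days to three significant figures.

For the 1D instantaneous-source solution, setting ∂C/∂t = 0 at fixed x gives v²t² + 2Dt − x² = 0, so t = (√(D² + v²x²) − D)/v².
√(D² + v²x²) = √(1.5² + 1.3² × 210²) = 273.0; v² = 1.69.
t = (273.0 − 1.5)/1.69 = 161 days (vs. the pure-advection estimate x/v = 162 d).

161 days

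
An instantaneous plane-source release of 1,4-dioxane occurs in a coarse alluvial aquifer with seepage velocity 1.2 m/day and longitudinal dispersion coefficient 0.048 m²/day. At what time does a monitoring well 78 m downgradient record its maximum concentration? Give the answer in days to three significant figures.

For the 1D instantaneous-source solution, setting ∂C/∂t = 0 at fixed x gives v²t² + 2Dt − x² = 0, so t = (√(D² + v²x²) − D)/v².
√(D² + v²x²) = √(0.048² + 1.2² × 78²) = 93.60; v² = 1.44.
t = (93.60 − 0.048)/1.44 = 65.0 days (vs. the pure-advection estimate x/v = 65.0 d).

65.0 days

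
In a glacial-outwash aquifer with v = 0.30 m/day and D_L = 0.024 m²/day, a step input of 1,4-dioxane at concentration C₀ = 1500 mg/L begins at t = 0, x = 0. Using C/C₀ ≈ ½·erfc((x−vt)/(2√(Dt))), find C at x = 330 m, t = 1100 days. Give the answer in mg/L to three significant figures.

For a continuous step input, C/C₀ ≈ ½·erfc((x−vt)/(2√(Dt))).
vt = 0.30 × 1100 = 330 m and 2√(Dt) = 2√(0.024 × 1100) = 10.28 m.
Argument (x−vt)/(2√(Dt)) = (330 − 330)/10.28 = 0; ½·erfc(0) = 0.5000.
C = 1500 × 0.5000 = 750 mg/L.

750 mg/L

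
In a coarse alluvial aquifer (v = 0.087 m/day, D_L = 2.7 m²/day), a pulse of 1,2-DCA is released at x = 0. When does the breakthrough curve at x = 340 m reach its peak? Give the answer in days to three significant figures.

3570 days

For the 1D instantaneous-source solution, setting ∂C/∂t = 0 at fixed x gives v²t² + 2Dt − x² = 0, so t = (√(D² + v²x²) − D)/v².
√(D² + v²x²) = √(2.7² + 0.087² × 340²) = 29.70; v² = 0.007569.
t = (29.70 − 2.7)/0.007569 = 3570 days (vs. the pure-advection estimate x/v = 3910 d).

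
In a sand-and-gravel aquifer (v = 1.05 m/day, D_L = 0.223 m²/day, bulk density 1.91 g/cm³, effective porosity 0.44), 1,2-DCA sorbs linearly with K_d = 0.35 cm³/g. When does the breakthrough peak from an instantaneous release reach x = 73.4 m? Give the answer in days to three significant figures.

Retardation factor R = 1 + ρ_b·K_d/n = 1 + 1.91 × 0.35/0.44 = 2.519.
Sorption retards both mechanisms: v_R = v/R = 0.4168 m/day, D_R = D/R = 0.08853 m²/day.
Peak time from v_R²t² + 2D_R t − x² = 0: t = (√(D_R² + v_R²x²) − D_R)/v_R².
√(D_R² + v_R²x²) = √(0.08853² + 0.4168² × 73.4²) = 30.59; v_R² = 0.1737.
t = (30.59 − 0.08853)/0.1737 = 176 days.

176 days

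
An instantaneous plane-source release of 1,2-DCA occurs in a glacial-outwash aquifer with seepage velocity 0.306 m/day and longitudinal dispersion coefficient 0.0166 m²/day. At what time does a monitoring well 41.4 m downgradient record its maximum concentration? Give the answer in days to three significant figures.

135 days

For the 1D instantaneous-source solution, setting ∂C/∂t = 0 at fixed x gives v²t² + 2Dt − x² = 0, so t = (√(D² + v²x²) − D)/v².
√(D² + v²x²) = √(0.0166² + 0.306² × 41.4²) = 12.67; v² = 0.093636.
t = (12.67 − 0.0166)/0.093636 = 135 days (vs. the pure-advection estimate x/v = 135 d).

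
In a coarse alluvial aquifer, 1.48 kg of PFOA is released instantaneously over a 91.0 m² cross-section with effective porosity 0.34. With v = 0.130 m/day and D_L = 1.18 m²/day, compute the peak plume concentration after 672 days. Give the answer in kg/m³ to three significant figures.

The peak of an instantaneous 1D plume sits at x = vt; there the Gaussian factor is 1 and C_max = M/(n_e·A·√(4πDt)), where n_e·A is the pore area the mass is dissolved in.
√(4πDt) = √(4π × 1.18 × 672) = 99.82 m, so C_max = 1.48/(0.34 × 91.0 × 99.82) = 0.000479 kg/m³.

0.000479 kg/m³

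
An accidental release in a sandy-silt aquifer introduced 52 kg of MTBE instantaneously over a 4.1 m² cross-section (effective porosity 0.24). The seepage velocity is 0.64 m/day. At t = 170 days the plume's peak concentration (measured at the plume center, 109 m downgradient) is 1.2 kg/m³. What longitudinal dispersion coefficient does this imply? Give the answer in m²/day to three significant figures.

At the plume center C_max = M/(n_e·A·√(4πDt)), so D = M²/(4πt·(n_e·A·C_max)²).
n_e·A·C_max = 0.24 × 4.1 × 1.2 = 1.181 kg/m.
D = 52²/(4π × 170 × 1.181²) = 0.908 m²/day.

0.908 m²/day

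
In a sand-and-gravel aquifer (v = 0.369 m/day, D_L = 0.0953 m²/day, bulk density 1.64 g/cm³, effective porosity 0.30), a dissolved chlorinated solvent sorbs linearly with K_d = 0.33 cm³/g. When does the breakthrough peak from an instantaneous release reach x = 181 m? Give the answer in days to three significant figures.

Retardation factor R = 1 + ρ_b·K_d/n = 1 + 1.64 × 0.33/0.30 = 2.804.
Sorption retards both mechanisms: v_R = v/R = 0.1316 m/day, D_R = D/R = 0.03399 m²/day.
Peak time from v_R²t² + 2D_R t − x² = 0: t = (√(D_R² + v_R²x²) − D_R)/v_R².
√(D_R² + v_R²x²) = √(0.03399² + 0.1316² × 181²) = 23.82; v_R² = 0.01732.
t = (23.82 − 0.03399)/0.01732 = 1370 days.

1370 days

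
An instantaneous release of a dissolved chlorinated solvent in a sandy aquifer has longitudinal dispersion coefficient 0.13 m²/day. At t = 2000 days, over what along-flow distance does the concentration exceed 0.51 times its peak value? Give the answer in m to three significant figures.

52.9 m

The plume is Gaussian with σ = √(2Dt) = √(2 × 0.13 × 2000) = 22.80 m.
C/C_peak = exp(−Δx²/(2σ²)) = 0.51 ⇒ Δx = σ·√(−2 ln 0.51) = 22.80 × 1.160 = 26.45 m.
Width = 2Δx = 52.9 m.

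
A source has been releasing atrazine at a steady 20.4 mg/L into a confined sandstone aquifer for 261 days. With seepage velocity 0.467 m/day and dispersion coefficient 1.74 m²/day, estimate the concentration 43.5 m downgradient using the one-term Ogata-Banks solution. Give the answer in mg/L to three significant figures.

20.3 mg/L

For a continuous step input, C/C₀ ≈ ½·erfc((x−vt)/(2√(Dt))).
vt = 0.467 × 261 = 121.887 m and 2√(Dt) = 2√(1.74 × 261) = 42.62 m.
Argument (x−vt)/(2√(Dt)) = (43.5 − 121.887)/42.62 = -1.839; ½·erfc(-1.839) = 0.9953.
C = 20.4 × 0.9953 = 20.3 mg/L.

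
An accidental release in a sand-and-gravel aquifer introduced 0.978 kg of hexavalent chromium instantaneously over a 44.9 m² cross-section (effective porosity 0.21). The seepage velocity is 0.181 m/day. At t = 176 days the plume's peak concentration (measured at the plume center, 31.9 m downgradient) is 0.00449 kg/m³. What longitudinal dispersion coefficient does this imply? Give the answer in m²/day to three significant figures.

At the plume center C_max = M/(n_e·A·√(4πDt)), so D = M²/(4πt·(n_e·A·C_max)²).
n_e·A·C_max = 0.21 × 44.9 × 0.00449 = 0.04234 kg/m.
D = 0.978²/(4π × 176 × 0.04234²) = 0.241 m²/day.

0.241 m²/day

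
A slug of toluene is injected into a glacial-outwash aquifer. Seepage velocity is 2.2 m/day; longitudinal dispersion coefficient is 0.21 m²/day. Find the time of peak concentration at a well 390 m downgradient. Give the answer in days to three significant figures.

177 days

For the 1D instantaneous-source solution, setting ∂C/∂t = 0 at fixed x gives v²t² + 2Dt − x² = 0, so t = (√(D² + v²x²) − D)/v².
√(D² + v²x²) = √(0.21² + 2.2² × 390²) = 858.0; v² = 4.84.
t = (858.0 − 0.21)/4.84 = 177 days (vs. the pure-advection estimate x/v = 177 d).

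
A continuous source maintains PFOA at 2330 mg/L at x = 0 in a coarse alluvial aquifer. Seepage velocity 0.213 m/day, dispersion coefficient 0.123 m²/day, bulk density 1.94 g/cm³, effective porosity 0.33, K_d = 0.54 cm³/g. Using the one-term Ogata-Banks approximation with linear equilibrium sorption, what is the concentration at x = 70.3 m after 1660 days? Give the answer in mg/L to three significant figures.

Retardation factor R = 1 + ρ_b·K_d/n = 1 + 1.94 × 0.54/0.33 = 4.175.
Sorption retards both mechanisms: v_R = v/R = 0.05102 m/day, D_R = D/R = 0.02946 m²/day.
v_R·t = 0.05102 × 1660 = 84.6932 m; 2√(D_R t) = 13.99 m; argument = (70.3 − 84.6932)/13.99 = -1.029.
C = C₀ × ½·erfc(-1.029) = 2330 × 0.9272 = 2160 mg/L.

2160 mg/L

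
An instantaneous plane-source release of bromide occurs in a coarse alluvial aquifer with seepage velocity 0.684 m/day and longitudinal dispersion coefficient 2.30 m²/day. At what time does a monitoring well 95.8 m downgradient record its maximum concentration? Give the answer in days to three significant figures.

For the 1D instantaneous-source solution, setting ∂C/∂t = 0 at fixed x gives v²t² + 2Dt − x² = 0, so t = (√(D² + v²x²) − D)/v².
√(D² + v²x²) = √(2.30² + 0.684² × 95.8²) = 65.57; v² = 0.467856.
t = (65.57 − 2.30)/0.467856 = 135 days (vs. the pure-advection estimate x/v = 140 d).

135 days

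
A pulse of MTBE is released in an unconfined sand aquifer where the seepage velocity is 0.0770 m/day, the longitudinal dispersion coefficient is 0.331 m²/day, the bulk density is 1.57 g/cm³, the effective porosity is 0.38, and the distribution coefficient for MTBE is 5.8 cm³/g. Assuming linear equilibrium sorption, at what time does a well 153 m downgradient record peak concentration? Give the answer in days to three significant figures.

Retardation factor R = 1 + ρ_b·K_d/n = 1 + 1.57 × 5.8/0.38 = 24.96.
Sorption retards both mechanisms: v_R = v/R = 0.003085 m/day, D_R = D/R = 0.01326 m²/day.
Peak time from v_R²t² + 2D_R t − x² = 0: t = (√(D_R² + v_R²x²) − D_R)/v_R².
√(D_R² + v_R²x²) = √(0.01326² + 0.003085² × 153²) = 0.4722; v_R² = 9.517e-06.
t = (0.4722 − 0.01326)/9.517e-06 = 48200 days.

48200 days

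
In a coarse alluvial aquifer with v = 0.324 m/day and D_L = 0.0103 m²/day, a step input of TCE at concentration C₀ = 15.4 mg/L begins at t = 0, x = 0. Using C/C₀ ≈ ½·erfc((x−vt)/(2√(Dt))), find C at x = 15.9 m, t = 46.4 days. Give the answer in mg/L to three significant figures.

2.89 mg/L

For a continuous step input, C/C₀ ≈ ½·erfc((x−vt)/(2√(Dt))).
vt = 0.324 × 46.4 = 15.0336 m and 2√(Dt) = 2√(0.0103 × 46.4) = 1.383 m.
Argument (x−vt)/(2√(Dt)) = (15.9 − 15.0336)/1.383 = 0.6265; ½·erfc(0.6265) = 0.1878.
C = 15.4 × 0.1878 = 2.89 mg/L.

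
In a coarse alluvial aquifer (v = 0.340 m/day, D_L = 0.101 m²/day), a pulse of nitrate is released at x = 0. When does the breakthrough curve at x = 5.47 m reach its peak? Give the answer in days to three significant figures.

15.2 days

For the 1D instantaneous-source solution, setting ∂C/∂t = 0 at fixed x gives v²t² + 2Dt − x² = 0, so t = (√(D² + v²x²) − D)/v².
√(D² + v²x²) = √(0.101² + 0.340² × 5.47²) = 1.863; v² = 0.1156.
t = (1.863 − 0.101)/0.1156 = 15.2 days (vs. the pure-advection estimate x/v = 16.1 d).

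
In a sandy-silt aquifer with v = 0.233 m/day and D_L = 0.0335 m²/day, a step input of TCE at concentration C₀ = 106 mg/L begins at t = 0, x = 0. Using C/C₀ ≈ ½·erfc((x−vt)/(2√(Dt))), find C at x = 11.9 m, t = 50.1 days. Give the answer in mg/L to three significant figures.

For a continuous step input, C/C₀ ≈ ½·erfc((x−vt)/(2√(Dt))).
vt = 0.233 × 50.1 = 11.6733 m and 2√(Dt) = 2√(0.0335 × 50.1) = 2.591 m.
Argument (x−vt)/(2√(Dt)) = (11.9 − 11.6733)/2.591 = 0.08750; ½·erfc(0.08750) = 0.4508.
C = 106 × 0.4508 = 47.8 mg/L.

47.8 mg/L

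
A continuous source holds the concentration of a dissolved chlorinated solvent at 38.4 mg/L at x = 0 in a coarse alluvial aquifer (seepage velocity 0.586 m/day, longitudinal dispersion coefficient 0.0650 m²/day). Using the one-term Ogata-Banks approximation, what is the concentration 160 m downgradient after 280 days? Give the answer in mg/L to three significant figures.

28.8 mg/L

For a continuous step input, C/C₀ ≈ ½·erfc((x−vt)/(2√(Dt))).
vt = 0.586 × 280 = 164.08 m and 2√(Dt) = 2√(0.0650 × 280) = 8.532 m.
Argument (x−vt)/(2√(Dt)) = (160 − 164.08)/8.532 = -0.4782; ½·erfc(-0.4782) = 0.7506.
C = 38.4 × 0.7506 = 28.8 mg/L.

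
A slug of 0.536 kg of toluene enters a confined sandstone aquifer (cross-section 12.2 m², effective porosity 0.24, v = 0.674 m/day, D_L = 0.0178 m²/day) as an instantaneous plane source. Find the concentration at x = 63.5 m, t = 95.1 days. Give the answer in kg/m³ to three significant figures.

0.0377 kg/m³

For an instantaneous plane source, C(x,t) = M/(n_e·A·√(4πDt)) · exp(−(x−vt)²/(4Dt)), with n_e·A the pore (flow) area.
Plume center vt = 0.674 × 95.1 = 64.0974 m, so the well at 63.5 m is 0.5974 m upgradient of the peak.
√(4πDt) = 4.612 m, giving peak height M/(n_e·A·√(4πDt)) = 0.536/(0.24 × 12.2 × 4.612) = 0.03969 kg/m³.
(x−vt)²/(4Dt) = (-0.5974)²/(4 × 0.0178 × 95.1) = 0.05271; exp(−0.05271) = 0.9487.
C = 0.03969 × 0.9487 = 0.0377 kg/m³.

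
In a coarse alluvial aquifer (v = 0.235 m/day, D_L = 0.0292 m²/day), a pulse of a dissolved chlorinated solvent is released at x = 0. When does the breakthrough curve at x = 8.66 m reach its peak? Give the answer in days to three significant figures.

36.3 days

For the 1D instantaneous-source solution, setting ∂C/∂t = 0 at fixed x gives v²t² + 2Dt − x² = 0, so t = (√(D² + v²x²) − D)/v².
√(D² + v²x²) = √(0.0292² + 0.235² × 8.66²) = 2.035; v² = 0.055225.
t = (2.035 − 0.0292)/0.055225 = 36.3 days (vs. the pure-advection estimate x/v = 36.9 d).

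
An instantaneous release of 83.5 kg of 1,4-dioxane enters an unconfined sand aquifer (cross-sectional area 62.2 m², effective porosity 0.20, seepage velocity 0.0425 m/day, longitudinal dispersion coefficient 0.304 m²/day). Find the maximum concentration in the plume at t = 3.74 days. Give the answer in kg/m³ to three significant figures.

1.78 kg/m³

The peak of an instantaneous 1D plume sits at x = vt; there the Gaussian factor is 1 and C_max = M/(n_e·A·√(4πDt)), where n_e·A is the pore area the mass is dissolved in.
√(4πDt) = √(4π × 0.304 × 3.74) = 3.780 m, so C_max = 83.5/(0.20 × 62.2 × 3.780) = 1.78 kg/m³.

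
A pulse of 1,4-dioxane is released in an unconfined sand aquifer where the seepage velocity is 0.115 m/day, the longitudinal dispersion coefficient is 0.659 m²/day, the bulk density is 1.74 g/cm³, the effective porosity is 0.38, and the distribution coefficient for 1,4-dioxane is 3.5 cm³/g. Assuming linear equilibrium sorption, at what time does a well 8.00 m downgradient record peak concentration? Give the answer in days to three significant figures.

Retardation factor R = 1 + ρ_b·K_d/n = 1 + 1.74 × 3.5/0.38 = 17.03.
Sorption retards both mechanisms: v_R = v/R = 0.006753 m/day, D_R = D/R = 0.03870 m²/day.
Peak time from v_R²t² + 2D_R t − x² = 0: t = (√(D_R² + v_R²x²) − D_R)/v_R².
√(D_R² + v_R²x²) = √(0.03870² + 0.006753² × 8.00²) = 0.06646; v_R² = 4.560e-05.
t = (0.06646 − 0.03870)/4.560e-05 = 609 days.

609 days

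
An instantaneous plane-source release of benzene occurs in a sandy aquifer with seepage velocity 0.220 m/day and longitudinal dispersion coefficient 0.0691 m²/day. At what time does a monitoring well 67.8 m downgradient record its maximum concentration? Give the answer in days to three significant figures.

307 days

For the 1D instantaneous-source solution, setting ∂C/∂t = 0 at fixed x gives v²t² + 2Dt − x² = 0, so t = (√(D² + v²x²) − D)/v².
√(D² + v²x²) = √(0.0691² + 0.220² × 67.8²) = 14.92; v² = 0.0484.
t = (14.92 − 0.0691)/0.0484 = 307 days (vs. the pure-advection estimate x/v = 308 d).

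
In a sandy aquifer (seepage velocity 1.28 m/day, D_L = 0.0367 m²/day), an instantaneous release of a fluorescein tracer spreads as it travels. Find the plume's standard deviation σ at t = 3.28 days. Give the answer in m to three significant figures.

0.491 m

Dispersive spreading gives a Gaussian with σ² = 2Dt; advection only shifts the center.
σ = √(2 × 0.0367 × 3.28) = 0.491 m.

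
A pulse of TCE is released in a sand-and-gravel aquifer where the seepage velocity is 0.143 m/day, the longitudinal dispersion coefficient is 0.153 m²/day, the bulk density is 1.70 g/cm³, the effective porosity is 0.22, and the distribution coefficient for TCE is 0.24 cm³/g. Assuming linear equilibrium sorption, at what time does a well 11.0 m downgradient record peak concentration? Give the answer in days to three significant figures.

199 days

Retardation factor R = 1 + ρ_b·K_d/n = 1 + 1.70 × 0.24/0.22 = 2.855.
Sorption retards both mechanisms: v_R = v/R = 0.05009 m/day, D_R = D/R = 0.05359 m²/day.
Peak time from v_R²t² + 2D_R t − x² = 0: t = (√(D_R² + v_R²x²) − D_R)/v_R².
√(D_R² + v_R²x²) = √(0.05359² + 0.05009² × 11.0²) = 0.5536; v_R² = 0.002509.
t = (0.5536 − 0.05359)/0.002509 = 199 days.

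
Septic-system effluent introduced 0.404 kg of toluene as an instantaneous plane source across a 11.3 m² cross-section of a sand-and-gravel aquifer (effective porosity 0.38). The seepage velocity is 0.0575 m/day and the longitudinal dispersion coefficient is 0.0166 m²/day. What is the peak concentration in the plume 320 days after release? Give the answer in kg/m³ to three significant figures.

0.0115 kg/m³

The peak of an instantaneous 1D plume sits at x = vt; there the Gaussian factor is 1 and C_max = M/(n_e·A·√(4πDt)), where n_e·A is the pore area the mass is dissolved in.
√(4πDt) = √(4π × 0.0166 × 320) = 8.170 m, so C_max = 0.404/(0.38 × 11.3 × 8.170) = 0.0115 kg/m³.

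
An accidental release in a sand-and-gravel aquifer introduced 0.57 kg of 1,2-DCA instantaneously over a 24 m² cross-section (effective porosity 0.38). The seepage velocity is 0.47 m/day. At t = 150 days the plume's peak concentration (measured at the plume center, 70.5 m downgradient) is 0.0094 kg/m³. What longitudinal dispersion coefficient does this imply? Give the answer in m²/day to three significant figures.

0.0235 m²/day

At the plume center C_max = M/(n_e·A·√(4πDt)), so D = M²/(4πt·(n_e·A·C_max)²).
n_e·A·C_max = 0.38 × 24 × 0.0094 = 0.08573 kg/m.
D = 0.57²/(4π × 150 × 0.08573²) = 0.0235 m²/day.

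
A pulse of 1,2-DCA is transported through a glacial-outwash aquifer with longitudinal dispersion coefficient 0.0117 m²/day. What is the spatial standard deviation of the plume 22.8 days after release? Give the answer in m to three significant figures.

Dispersive spreading gives a Gaussian with σ² = 2Dt; advection only shifts the center.
σ = √(2 × 0.0117 × 22.8) = 0.730 m.

0.730 m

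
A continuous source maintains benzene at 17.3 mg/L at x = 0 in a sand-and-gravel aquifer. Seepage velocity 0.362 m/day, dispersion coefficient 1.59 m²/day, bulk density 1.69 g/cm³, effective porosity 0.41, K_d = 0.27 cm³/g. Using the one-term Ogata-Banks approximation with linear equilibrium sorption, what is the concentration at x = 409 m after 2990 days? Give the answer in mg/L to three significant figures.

16.2 mg/L

Retardation factor R = 1 + ρ_b·K_d/n = 1 + 1.69 × 0.27/0.41 = 2.113.
Sorption retards both mechanisms: v_R = v/R = 0.1713 m/day, D_R = D/R = 0.7525 m²/day.
v_R·t = 0.1713 × 2990 = 512.187 m; 2√(D_R t) = 94.87 m; argument = (409 − 512.187)/94.87 = -1.088.
C = C₀ × ½·erfc(-1.088) = 17.3 × 0.9381 = 16.2 mg/L.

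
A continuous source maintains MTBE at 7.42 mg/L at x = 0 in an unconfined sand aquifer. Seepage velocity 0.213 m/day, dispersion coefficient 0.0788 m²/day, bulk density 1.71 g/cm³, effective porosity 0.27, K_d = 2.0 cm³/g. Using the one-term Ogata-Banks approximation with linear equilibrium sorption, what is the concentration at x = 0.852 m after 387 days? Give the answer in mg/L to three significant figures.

7.37 mg/L

Retardation factor R = 1 + ρ_b·K_d/n = 1 + 1.71 × 2.0/0.27 = 13.67.
Sorption retards both mechanisms: v_R = v/R = 0.01558 m/day, D_R = D/R = 0.005764 m²/day.
v_R·t = 0.01558 × 387 = 6.02946 m; 2√(D_R t) = 2.987 m; argument = (0.852 − 6.02946)/2.987 = -1.733.
C = C₀ × ½·erfc(-1.733) = 7.42 × 0.9929 = 7.37 mg/L.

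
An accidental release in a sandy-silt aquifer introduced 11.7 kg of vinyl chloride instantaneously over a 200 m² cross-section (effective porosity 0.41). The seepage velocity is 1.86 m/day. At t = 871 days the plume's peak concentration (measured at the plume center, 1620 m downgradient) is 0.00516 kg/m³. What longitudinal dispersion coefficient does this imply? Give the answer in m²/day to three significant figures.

0.0699 m²/day

At the plume center C_max = M/(n_e·A·√(4πDt)), so D = M²/(4πt·(n_e·A·C_max)²).
n_e·A·C_max = 0.41 × 200 × 0.00516 = 0.4231 kg/m.
D = 11.7²/(4π × 871 × 0.4231²) = 0.0699 m²/day.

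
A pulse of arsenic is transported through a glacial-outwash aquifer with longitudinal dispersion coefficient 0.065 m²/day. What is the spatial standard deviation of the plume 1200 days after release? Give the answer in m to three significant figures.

Dispersive spreading gives a Gaussian with σ² = 2Dt; advection only shifts the center.
σ = √(2 × 0.065 × 1200) = 12.5 m.

12.5 m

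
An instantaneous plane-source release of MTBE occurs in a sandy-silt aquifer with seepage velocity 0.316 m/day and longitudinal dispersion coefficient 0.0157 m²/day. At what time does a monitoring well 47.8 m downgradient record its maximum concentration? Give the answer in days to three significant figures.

For the 1D instantaneous-source solution, setting ∂C/∂t = 0 at fixed x gives v²t² + 2Dt − x² = 0, so t = (√(D² + v²x²) − D)/v².
√(D² + v²x²) = √(0.0157² + 0.316² × 47.8²) = 15.10; v² = 0.099856.
t = (15.10 − 0.0157)/0.099856 = 151 days (vs. the pure-advection estimate x/v = 151 d).

151 days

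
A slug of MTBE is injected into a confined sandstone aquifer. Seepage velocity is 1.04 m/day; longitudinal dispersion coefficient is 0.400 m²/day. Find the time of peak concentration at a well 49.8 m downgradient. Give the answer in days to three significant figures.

For the 1D instantaneous-source solution, setting ∂C/∂t = 0 at fixed x gives v²t² + 2Dt − x² = 0, so t = (√(D² + v²x²) − D)/v².
√(D² + v²x²) = √(0.400² + 1.04² × 49.8²) = 51.79; v² = 1.0816.
t = (51.79 − 0.400)/1.0816 = 47.5 days (vs. the pure-advection estimate x/v = 47.9 d).

47.5 days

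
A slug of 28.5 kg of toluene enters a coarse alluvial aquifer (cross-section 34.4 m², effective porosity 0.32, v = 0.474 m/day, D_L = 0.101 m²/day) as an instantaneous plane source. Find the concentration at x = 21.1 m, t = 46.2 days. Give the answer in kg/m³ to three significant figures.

0.327 kg/m³

For an instantaneous plane source, C(x,t) = M/(n_e·A·√(4πDt)) · exp(−(x−vt)²/(4Dt)), with n_e·A the pore (flow) area.
Plume center vt = 0.474 × 46.2 = 21.8988 m, so the well at 21.1 m is 0.7988 m upgradient of the peak.
√(4πDt) = 7.657 m, giving peak height M/(n_e·A·√(4πDt)) = 28.5/(0.32 × 34.4 × 7.657) = 0.3381 kg/m³.
(x−vt)²/(4Dt) = (-0.7988)²/(4 × 0.101 × 46.2) = 0.03419; exp(−0.03419) = 0.9664.
C = 0.3381 × 0.9664 = 0.327 kg/m³.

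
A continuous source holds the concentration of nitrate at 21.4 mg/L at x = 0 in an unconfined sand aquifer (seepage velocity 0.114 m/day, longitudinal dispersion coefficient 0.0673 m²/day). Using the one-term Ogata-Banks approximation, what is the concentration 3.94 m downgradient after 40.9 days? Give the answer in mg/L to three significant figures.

For a continuous step input, C/C₀ ≈ ½·erfc((x−vt)/(2√(Dt))).
vt = 0.114 × 40.9 = 4.6626 m and 2√(Dt) = 2√(0.0673 × 40.9) = 3.318 m.
Argument (x−vt)/(2√(Dt)) = (3.94 − 4.6626)/3.318 = -0.2178; ½·erfc(-0.2178) = 0.6210.
C = 21.4 × 0.6210 = 13.3 mg/L.

13.3 mg/L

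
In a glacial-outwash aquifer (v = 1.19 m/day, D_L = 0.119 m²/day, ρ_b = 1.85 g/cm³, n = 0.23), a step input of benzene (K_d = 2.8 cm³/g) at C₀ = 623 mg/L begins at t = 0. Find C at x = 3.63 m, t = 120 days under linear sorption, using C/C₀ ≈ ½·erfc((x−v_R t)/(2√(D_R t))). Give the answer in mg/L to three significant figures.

615 mg/L

Retardation factor R = 1 + ρ_b·K_d/n = 1 + 1.85 × 2.8/0.23 = 23.52.
Sorption retards both mechanisms: v_R = v/R = 0.05060 m/day, D_R = D/R = 0.005060 m²/day.
v_R·t = 0.05060 × 120 = 6.072 m; 2√(D_R t) = 1.558 m; argument = (3.63 − 6.072)/1.558 = -1.567.
C = C₀ × ½·erfc(-1.567) = 623 × 0.9867 = 615 mg/L.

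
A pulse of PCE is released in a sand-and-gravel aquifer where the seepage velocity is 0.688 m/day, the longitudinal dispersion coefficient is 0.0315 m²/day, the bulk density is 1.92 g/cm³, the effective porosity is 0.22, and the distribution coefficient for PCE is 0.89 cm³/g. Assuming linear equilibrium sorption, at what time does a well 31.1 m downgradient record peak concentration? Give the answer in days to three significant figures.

Retardation factor R = 1 + ρ_b·K_d/n = 1 + 1.92 × 0.89/0.22 = 8.767.
Sorption retards both mechanisms: v_R = v/R = 0.07848 m/day, D_R = D/R = 0.003593 m²/day.
Peak time from v_R²t² + 2D_R t − x² = 0: t = (√(D_R² + v_R²x²) − D_R)/v_R².
√(D_R² + v_R²x²) = √(0.003593² + 0.07848² × 31.1²) = 2.441; v_R² = 0.006159.
t = (2.441 − 0.003593)/0.006159 = 396 days.

396 days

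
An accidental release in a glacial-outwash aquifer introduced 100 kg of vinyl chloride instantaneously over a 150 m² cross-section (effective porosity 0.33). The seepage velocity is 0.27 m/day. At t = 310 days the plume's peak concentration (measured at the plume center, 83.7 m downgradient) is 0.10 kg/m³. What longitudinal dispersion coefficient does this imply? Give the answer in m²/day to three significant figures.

At the plume center C_max = M/(n_e·A·√(4πDt)), so D = M²/(4πt·(n_e·A·C_max)²).
n_e·A·C_max = 0.33 × 150 × 0.10 = 4.950 kg/m.
D = 100²/(4π × 310 × 4.950²) = 0.105 m²/day.

0.105 m²/day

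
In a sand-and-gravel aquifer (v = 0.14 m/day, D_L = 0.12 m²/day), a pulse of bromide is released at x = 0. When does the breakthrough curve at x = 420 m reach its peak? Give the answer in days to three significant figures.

For the 1D instantaneous-source solution, setting ∂C/∂t = 0 at fixed x gives v²t² + 2Dt − x² = 0, so t = (√(D² + v²x²) − D)/v².
√(D² + v²x²) = √(0.12² + 0.14² × 420²) = 58.80; v² = 0.0196.
t = (58.80 − 0.12)/0.0196 = 2990 days (vs. the pure-advection estimate x/v = 3000 d).

2990 days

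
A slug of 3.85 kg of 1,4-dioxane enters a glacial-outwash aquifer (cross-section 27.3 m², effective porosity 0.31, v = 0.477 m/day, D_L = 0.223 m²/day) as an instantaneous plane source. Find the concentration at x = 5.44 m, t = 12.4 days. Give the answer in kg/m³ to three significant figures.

For an instantaneous plane source, C(x,t) = M/(n_e·A·√(4πDt)) · exp(−(x−vt)²/(4Dt)), with n_e·A the pore (flow) area.
Plume center vt = 0.477 × 12.4 = 5.9148 m, so the well at 5.44 m is 0.4748 m upgradient of the peak.
√(4πDt) = 5.895 m, giving peak height M/(n_e·A·√(4πDt)) = 3.85/(0.31 × 27.3 × 5.895) = 0.07717 kg/m³.
(x−vt)²/(4Dt) = (-0.4748)²/(4 × 0.223 × 12.4) = 0.02038; exp(−0.02038) = 0.9798.
C = 0.07717 × 0.9798 = 0.0756 kg/m³.

0.0756 kg/m³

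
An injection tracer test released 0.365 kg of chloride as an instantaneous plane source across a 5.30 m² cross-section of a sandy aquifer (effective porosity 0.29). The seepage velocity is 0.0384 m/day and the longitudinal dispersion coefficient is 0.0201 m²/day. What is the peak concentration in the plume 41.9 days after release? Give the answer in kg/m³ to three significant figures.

0.0730 kg/m³

The peak of an instantaneous 1D plume sits at x = vt; there the Gaussian factor is 1 and C_max = M/(n_e·A·√(4πDt)), where n_e·A is the pore area the mass is dissolved in.
√(4πDt) = √(4π × 0.0201 × 41.9) = 3.253 m, so C_max = 0.365/(0.29 × 5.30 × 3.253) = 0.0730 kg/m³.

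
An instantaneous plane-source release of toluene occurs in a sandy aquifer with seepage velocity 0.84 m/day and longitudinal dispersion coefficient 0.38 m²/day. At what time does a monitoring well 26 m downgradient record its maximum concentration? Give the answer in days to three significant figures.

30.4 days

For the 1D instantaneous-source solution, setting ∂C/∂t = 0 at fixed x gives v²t² + 2Dt − x² = 0, so t = (√(D² + v²x²) − D)/v².
√(D² + v²x²) = √(0.38² + 0.84² × 26²) = 21.84; v² = 0.7056.
t = (21.84 − 0.38)/0.7056 = 30.4 days (vs. the pure-advection estimate x/v = 31.0 d).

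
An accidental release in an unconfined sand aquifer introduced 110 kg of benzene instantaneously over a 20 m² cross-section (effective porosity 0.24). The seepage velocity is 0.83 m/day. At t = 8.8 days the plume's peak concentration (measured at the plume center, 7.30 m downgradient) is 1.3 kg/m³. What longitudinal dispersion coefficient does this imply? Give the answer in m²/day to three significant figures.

2.81 m²/day

At the plume center C_max = M/(n_e·A·√(4πDt)), so D = M²/(4πt·(n_e·A·C_max)²).
n_e·A·C_max = 0.24 × 20 × 1.3 = 6.240 kg/m.
D = 110²/(4π × 8.8 × 6.240²) = 2.81 m²/day.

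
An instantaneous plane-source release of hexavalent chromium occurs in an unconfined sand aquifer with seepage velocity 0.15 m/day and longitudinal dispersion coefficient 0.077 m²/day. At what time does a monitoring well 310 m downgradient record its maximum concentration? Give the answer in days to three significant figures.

For the 1D instantaneous-source solution, setting ∂C/∂t = 0 at fixed x gives v²t² + 2Dt − x² = 0, so t = (√(D² + v²x²) − D)/v².
√(D² + v²x²) = √(0.077² + 0.15² × 310²) = 46.50; v² = 0.0225.
t = (46.50 − 0.077)/0.0225 = 2060 days (vs. the pure-advection estimate x/v = 2070 d).

2060 days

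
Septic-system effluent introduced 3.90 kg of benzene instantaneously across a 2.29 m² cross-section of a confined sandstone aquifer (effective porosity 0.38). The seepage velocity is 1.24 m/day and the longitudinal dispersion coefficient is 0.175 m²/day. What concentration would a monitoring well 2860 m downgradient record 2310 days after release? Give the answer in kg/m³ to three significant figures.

For an instantaneous plane source, C(x,t) = M/(n_e·A·√(4πDt)) · exp(−(x−vt)²/(4Dt)), with n_e·A the pore (flow) area.
Plume center vt = 1.24 × 2310 = 2864.4 m, so the well at 2860 m is 4.4 m upgradient of the peak.
√(4πDt) = 71.27 m, giving peak height M/(n_e·A·√(4πDt)) = 3.90/(0.38 × 2.29 × 71.27) = 0.06288 kg/m³.
(x−vt)²/(4Dt) = (-4.4)²/(4 × 0.175 × 2310) = 0.01197; exp(−0.01197) = 0.9881.
C = 0.06288 × 0.9881 = 0.0621 kg/m³.

0.0621 kg/m³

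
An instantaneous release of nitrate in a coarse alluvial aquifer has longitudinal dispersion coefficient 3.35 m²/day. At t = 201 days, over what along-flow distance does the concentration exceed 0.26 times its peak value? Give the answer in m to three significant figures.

120 m

The plume is Gaussian with σ = √(2Dt) = √(2 × 3.35 × 201) = 36.70 m.
C/C_peak = exp(−Δx²/(2σ²)) = 0.26 ⇒ Δx = σ·√(−2 ln 0.26) = 36.70 × 1.641 = 60.22 m.
Width = 2Δx = 120 m.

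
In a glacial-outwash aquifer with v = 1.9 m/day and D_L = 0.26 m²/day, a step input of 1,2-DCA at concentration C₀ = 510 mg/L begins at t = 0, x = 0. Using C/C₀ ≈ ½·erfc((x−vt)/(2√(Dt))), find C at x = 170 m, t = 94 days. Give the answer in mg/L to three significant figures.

454 mg/L

For a continuous step input, C/C₀ ≈ ½·erfc((x−vt)/(2√(Dt))).
vt = 1.9 × 94 = 178.6 m and 2√(Dt) = 2√(0.26 × 94) = 9.887 m.
Argument (x−vt)/(2√(Dt)) = (170 − 178.6)/9.887 = -0.8698; ½·erfc(-0.8698) = 0.8907.
C = 510 × 0.8907 = 454 mg/L.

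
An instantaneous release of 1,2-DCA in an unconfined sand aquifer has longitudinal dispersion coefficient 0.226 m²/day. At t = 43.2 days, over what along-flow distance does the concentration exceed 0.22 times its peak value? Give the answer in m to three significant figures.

The plume is Gaussian with σ = √(2Dt) = √(2 × 0.226 × 43.2) = 4.419 m.
C/C_peak = exp(−Δx²/(2σ²)) = 0.22 ⇒ Δx = σ·√(−2 ln 0.22) = 4.419 × 1.740 = 7.689 m.
Width = 2Δx = 15.4 m.

15.4 m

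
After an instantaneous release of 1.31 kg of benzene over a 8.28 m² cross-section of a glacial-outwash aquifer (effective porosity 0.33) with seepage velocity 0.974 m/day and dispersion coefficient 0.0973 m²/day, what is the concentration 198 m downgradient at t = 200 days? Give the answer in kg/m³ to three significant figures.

0.0269 kg/m³

For an instantaneous plane source, C(x,t) = M/(n_e·A·√(4πDt)) · exp(−(x−vt)²/(4Dt)), with n_e·A the pore (flow) area.
Plume center vt = 0.974 × 200 = 194.8 m, so the well at 198 m is 3.2 m downgradient of the peak.
√(4πDt) = 15.64 m, giving peak height M/(n_e·A·√(4πDt)) = 1.31/(0.33 × 8.28 × 15.64) = 0.03065 kg/m³.
(x−vt)²/(4Dt) = (3.2)²/(4 × 0.0973 × 200) = 0.1316; exp(−0.1316) = 0.8767.
C = 0.03065 × 0.8767 = 0.0269 kg/m³.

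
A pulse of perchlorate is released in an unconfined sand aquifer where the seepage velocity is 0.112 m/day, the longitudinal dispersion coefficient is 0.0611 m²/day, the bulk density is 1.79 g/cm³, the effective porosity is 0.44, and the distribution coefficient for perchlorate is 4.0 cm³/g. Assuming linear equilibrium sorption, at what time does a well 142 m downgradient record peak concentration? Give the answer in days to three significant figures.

21800 days

Retardation factor R = 1 + ρ_b·K_d/n = 1 + 1.79 × 4.0/0.44 = 17.27.
Sorption retards both mechanisms: v_R = v/R = 0.006485 m/day, D_R = D/R = 0.003538 m²/day.
Peak time from v_R²t² + 2D_R t − x² = 0: t = (√(D_R² + v_R²x²) − D_R)/v_R².
√(D_R² + v_R²x²) = √(0.003538² + 0.006485² × 142²) = 0.9209; v_R² = 4.206e-05.
t = (0.9209 − 0.003538)/4.206e-05 = 21800 days.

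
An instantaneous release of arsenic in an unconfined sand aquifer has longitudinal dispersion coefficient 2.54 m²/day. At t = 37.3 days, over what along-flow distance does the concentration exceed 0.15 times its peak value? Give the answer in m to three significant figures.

The plume is Gaussian with σ = √(2Dt) = √(2 × 2.54 × 37.3) = 13.77 m.
C/C_peak = exp(−Δx²/(2σ²)) = 0.15 ⇒ Δx = σ·√(−2 ln 0.15) = 13.77 × 1.948 = 26.82 m.
Width = 2Δx = 53.6 m.

53.6 m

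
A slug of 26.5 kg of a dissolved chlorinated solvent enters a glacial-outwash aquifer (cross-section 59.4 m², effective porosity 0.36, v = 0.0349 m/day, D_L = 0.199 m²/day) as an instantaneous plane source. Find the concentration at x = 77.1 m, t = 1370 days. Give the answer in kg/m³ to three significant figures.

0.00964 kg/m³

For an instantaneous plane source, C(x,t) = M/(n_e·A·√(4πDt)) · exp(−(x−vt)²/(4Dt)), with n_e·A the pore (flow) area.
Plume center vt = 0.0349 × 1370 = 47.813 m, so the well at 77.1 m is 29.287 m downgradient of the peak.
√(4πDt) = 58.53 m, giving peak height M/(n_e·A·√(4πDt)) = 26.5/(0.36 × 59.4 × 58.53) = 0.02117 kg/m³.
(x−vt)²/(4Dt) = (29.287)²/(4 × 0.199 × 1370) = 0.7865; exp(−0.7865) = 0.4554.
C = 0.02117 × 0.4554 = 0.00964 kg/m³.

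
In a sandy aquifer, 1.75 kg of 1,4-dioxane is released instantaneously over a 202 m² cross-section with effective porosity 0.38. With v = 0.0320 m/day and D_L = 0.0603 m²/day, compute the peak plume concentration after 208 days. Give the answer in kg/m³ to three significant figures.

The peak of an instantaneous 1D plume sits at x = vt; there the Gaussian factor is 1 and C_max = M/(n_e·A·√(4πDt)), where n_e·A is the pore area the mass is dissolved in.
√(4πDt) = √(4π × 0.0603 × 208) = 12.55 m, so C_max = 1.75/(0.38 × 202 × 12.55) = 0.00182 kg/m³.

0.00182 kg/m³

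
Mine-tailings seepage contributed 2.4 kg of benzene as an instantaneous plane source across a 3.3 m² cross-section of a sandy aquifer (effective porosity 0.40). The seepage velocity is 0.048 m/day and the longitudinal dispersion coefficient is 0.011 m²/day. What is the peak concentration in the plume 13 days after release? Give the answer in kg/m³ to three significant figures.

1.36 kg/m³

The peak of an instantaneous 1D plume sits at x = vt; there the Gaussian factor is 1 and C_max = M/(n_e·A·√(4πDt)), where n_e·A is the pore area the mass is dissolved in.
√(4πDt) = √(4π × 0.011 × 13) = 1.341 m, so C_max = 2.4/(0.40 × 3.3 × 1.341) = 1.36 kg/m³.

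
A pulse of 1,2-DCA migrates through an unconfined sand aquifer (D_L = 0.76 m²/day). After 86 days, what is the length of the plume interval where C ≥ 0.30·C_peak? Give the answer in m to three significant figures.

The plume is Gaussian with σ = √(2Dt) = √(2 × 0.76 × 86) = 11.43 m.
C/C_peak = exp(−Δx²/(2σ²)) = 0.30 ⇒ Δx = σ·√(−2 ln 0.30) = 11.43 × 1.552 = 17.74 m.
Width = 2Δx = 35.5 m.

35.5 m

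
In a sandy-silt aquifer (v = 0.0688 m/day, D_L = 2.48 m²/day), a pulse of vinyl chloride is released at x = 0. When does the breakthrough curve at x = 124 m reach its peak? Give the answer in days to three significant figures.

For the 1D instantaneous-source solution, setting ∂C/∂t = 0 at fixed x gives v²t² + 2Dt − x² = 0, so t = (√(D² + v²x²) − D)/v².
√(D² + v²x²) = √(2.48² + 0.0688² × 124²) = 8.884; v² = 0.00473344.
t = (8.884 − 2.48)/0.00473344 = 1350 days (vs. the pure-advection estimate x/v = 1800 d).

1350 days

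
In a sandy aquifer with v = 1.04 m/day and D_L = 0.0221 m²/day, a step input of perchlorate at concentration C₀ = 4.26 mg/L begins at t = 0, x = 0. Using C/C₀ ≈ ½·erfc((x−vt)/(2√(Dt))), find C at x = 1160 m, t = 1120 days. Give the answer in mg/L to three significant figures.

3.21 mg/L

For a continuous step input, C/C₀ ≈ ½·erfc((x−vt)/(2√(Dt))).
vt = 1.04 × 1120 = 1164.8 m and 2√(Dt) = 2√(0.0221 × 1120) = 9.950 m.
Argument (x−vt)/(2√(Dt)) = (1160 − 1164.8)/9.950 = -0.4824; ½·erfc(-0.4824) = 0.7524.
C = 4.26 × 0.7524 = 3.21 mg/L.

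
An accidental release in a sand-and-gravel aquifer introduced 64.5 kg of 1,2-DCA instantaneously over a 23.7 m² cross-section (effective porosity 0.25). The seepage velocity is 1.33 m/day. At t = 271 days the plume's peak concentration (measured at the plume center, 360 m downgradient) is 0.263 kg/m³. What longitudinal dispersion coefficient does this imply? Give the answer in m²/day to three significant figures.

At the plume center C_max = M/(n_e·A·√(4πDt)), so D = M²/(4πt·(n_e·A·C_max)²).
n_e·A·C_max = 0.25 × 23.7 × 0.263 = 1.558 kg/m.
D = 64.5²/(4π × 271 × 1.558²) = 0.503 m²/day.

0.503 m²/day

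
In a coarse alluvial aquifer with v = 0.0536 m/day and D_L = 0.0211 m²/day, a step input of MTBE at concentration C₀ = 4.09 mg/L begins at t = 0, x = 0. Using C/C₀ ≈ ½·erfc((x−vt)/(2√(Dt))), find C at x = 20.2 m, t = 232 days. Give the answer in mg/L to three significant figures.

0.0267 mg/L

For a continuous step input, C/C₀ ≈ ½·erfc((x−vt)/(2√(Dt))).
vt = 0.0536 × 232 = 12.4352 m and 2√(Dt) = 2√(0.0211 × 232) = 4.425 m.
Argument (x−vt)/(2√(Dt)) = (20.2 − 12.4352)/4.425 = 1.755; ½·erfc(1.755) = 0.006533.
C = 4.09 × 0.006533 = 0.0267 mg/L.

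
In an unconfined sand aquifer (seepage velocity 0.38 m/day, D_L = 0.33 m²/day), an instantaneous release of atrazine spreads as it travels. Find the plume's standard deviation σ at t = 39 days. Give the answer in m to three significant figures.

Dispersive spreading gives a Gaussian with σ² = 2Dt; advection only shifts the center.
σ = √(2 × 0.33 × 39) = 5.07 m.

5.07 m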